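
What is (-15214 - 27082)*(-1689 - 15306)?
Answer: 718820520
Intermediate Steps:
(-15214 - 27082)*(-1689 - 15306) = -42296*(-16995) = 718820520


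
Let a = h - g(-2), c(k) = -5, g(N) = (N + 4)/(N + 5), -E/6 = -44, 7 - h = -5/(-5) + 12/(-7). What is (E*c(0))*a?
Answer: -65120/7 ≈ -9302.9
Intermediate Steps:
h = 54/7 (h = 7 - (-5/(-5) + 12/(-7)) = 7 - (-5*(-⅕) + 12*(-⅐)) = 7 - (1 - 12/7) = 7 - 1*(-5/7) = 7 + 5/7 = 54/7 ≈ 7.7143)
E = 264 (E = -6*(-44) = 264)
g(N) = (4 + N)/(5 + N)
a = 148/21 (a = 54/7 - (4 - 2)/(5 - 2) = 54/7 - 2/3 = 54/7 - 1*⅔ = 54/7 - ⅔ = 148/21 ≈ 7.0476)
(E*c(0))*a = (264*(-5))*(148/21) = -1320*148/21 = -65120/7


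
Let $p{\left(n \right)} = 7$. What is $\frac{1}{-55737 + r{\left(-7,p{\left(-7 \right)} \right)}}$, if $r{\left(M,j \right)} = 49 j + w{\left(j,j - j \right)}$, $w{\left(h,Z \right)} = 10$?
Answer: $- \frac{1}{55384} \approx -1.8056 \cdot 10^{-5}$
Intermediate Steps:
$r{\left(M,j \right)} = 10 + 49 j$ ($r{\left(M,j \right)} = 49 j + 10 = 10 + 49 j$)
$\frac{1}{-55737 + r{\left(-7,p{\left(-7 \right)} \right)}} = \frac{1}{-55737 + \left(10 + 49 \cdot 7\right)} = \frac{1}{-55737 + \left(10 + 343\right)} = \frac{1}{-55737 + 353} = \frac{1}{-55384} = - \frac{1}{55384}$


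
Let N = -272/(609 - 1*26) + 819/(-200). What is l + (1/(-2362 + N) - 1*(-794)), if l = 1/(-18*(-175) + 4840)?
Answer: 1750586093259697/2204769205230 ≈ 794.00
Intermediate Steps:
N = -531877/116600 (N = -272/(609 - 26) + 819*(-1/200) = -272/583 - 819/200 = -531877/116600 ≈ -4.5616)
l = 1/7990 (l = 1/(3150 + 4840) = 1/7990 ≈ 0.00012516)
l + (1/(-2362 + N) - 1*(-794)) = 1/7990 + (1/(-2362 - 531877/116600) - 1*(-794)) = 1/7990 + (1/(-275941077/116600) + 794) = 1/7990 + (-116600/275941077 + 794) = 1/7990 + 219097098538/275941077 = 1750586093259697/2204769205230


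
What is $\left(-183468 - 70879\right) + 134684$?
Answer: $-119663$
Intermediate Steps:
$\left(-183468 - 70879\right) + 134684 = -254347 + 134684 = -119663$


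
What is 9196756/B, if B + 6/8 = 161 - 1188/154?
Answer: 257509168/4271 ≈ 60293.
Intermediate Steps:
B = 4271/28 (B = -3/4 + (161 - 1188/154) = -3/4 + (161 + (1/154)*(-1188)) = -3/4 + (161 - 54/7) = -3/4 + 1073/7 = 4271/28 ≈ 152.54)
9196756/B = 9196756/(4271/28) = 9196756*(28/4271) = 257509168/4271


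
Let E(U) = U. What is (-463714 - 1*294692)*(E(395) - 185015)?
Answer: 140016915720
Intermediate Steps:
(-463714 - 1*294692)*(E(395) - 185015) = (-463714 - 1*294692)*(395 - 185015) = (-463714 - 294692)*(-184620) = -758406*(-184620) = 140016915720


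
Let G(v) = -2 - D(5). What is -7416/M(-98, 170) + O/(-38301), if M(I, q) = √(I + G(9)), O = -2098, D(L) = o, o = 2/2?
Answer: 2098/38301 + 7416*I*√101/101 ≈ 0.054777 + 737.92*I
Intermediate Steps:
o = 1 (o = 2*(½) = 1)
D(L) = 1
G(v) = -3 (G(v) = -2 - 1*1 = -2 - 1 = -3)
M(I, q) = √(-3 + I) (M(I, q) = √(I - 3) = √(-3 + I))
-7416/M(-98, 170) + O/(-38301) = -7416/√(-3 - 98) - 2098/(-38301) = -7416*(-I*√101/101) - 2098*(-1/38301) = -7416*(-I*√101/101) + 2098/38301 = -(-7416)*I*√101/101 + 2098/38301 = 7416*I*√101/101 + 2098/38301 = 2098/38301 + 7416*I*√101/101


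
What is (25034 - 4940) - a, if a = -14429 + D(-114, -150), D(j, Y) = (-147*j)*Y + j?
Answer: 2548337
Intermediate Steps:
D(j, Y) = j - 147*Y*j (D(j, Y) = -147*Y*j + j = j - 147*Y*j)
a = -2528243 (a = -14429 - 114*(1 - 147*(-150)) = -14429 - 114*(1 + 22050) = -14429 - 114*22051 = -14429 - 2513814 = -2528243)
(25034 - 4940) - a = (25034 - 4940) - 1*(-2528243) = 20094 + 2528243 = 2548337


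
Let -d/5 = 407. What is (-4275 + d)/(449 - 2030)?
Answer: 6310/1581 ≈ 3.9911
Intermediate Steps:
d = -2035 (d = -5*407 = -2035)
(-4275 + d)/(449 - 2030) = (-4275 - 2035)/(449 - 2030) = -6310/(-1581) = -6310*(-1/1581) = 6310/1581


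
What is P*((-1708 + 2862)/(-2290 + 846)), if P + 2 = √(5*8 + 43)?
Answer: 577/361 - 577*√83/722 ≈ -5.6824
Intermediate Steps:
P = -2 + √83 (P = -2 + √(5*8 + 43) = -2 + √(40 + 43) = -2 + √83 ≈ 7.1104)
P*((-1708 + 2862)/(-2290 + 846)) = (-2 + √83)*((-1708 + 2862)/(-2290 + 846)) = (-2 + √83)*(1154/(-1444)) = (-2 + √83)*(1154*(-1/1444)) = (-2 + √83)*(-577/722) = 577/361 - 577*√83/722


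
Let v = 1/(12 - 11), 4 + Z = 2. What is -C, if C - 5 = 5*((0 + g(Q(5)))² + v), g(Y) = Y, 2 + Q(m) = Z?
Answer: -90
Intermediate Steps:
Z = -2 (Z = -4 + 2 = -2)
Q(m) = -4 (Q(m) = -2 - 2 = -4)
v = 1 (v = 1/1 = 1)
C = 90 (C = 5 + 5*((0 - 4)² + 1) = 5 + 5*((-4)² + 1) = 5 + 5*(16 + 1) = 5 + 5*17 = 5 + 85 = 90)
-C = -1*90 = -90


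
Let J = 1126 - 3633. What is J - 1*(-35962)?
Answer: 33455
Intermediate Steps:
J = -2507
J - 1*(-35962) = -2507 - 1*(-35962) = -2507 + 35962 = 33455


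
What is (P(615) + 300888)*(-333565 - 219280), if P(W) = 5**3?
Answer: -166413531985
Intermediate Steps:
P(W) = 125
(P(615) + 300888)*(-333565 - 219280) = (125 + 300888)*(-333565 - 219280) = 301013*(-552845) = -166413531985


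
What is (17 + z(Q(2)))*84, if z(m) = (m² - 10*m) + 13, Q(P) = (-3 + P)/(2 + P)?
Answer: 10941/4 ≈ 2735.3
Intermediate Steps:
Q(P) = (-3 + P)/(2 + P)
z(m) = 13 + m² - 10*m
(17 + z(Q(2)))*84 = (17 + (13 + ((-3 + 2)/(2 + 2))² - 10*(-3 + 2)/(2 + 2)))*84 = (17 + (13 + (-1/4)² - 10*(-1)/4))*84 = (17 + (13 + ((¼)*(-1))² - 5*(-1)/2))*84 = (17 + (13 + (-¼)² - 10*(-¼)))*84 = (17 + (13 + 1/16 + 5/2))*84 = (17 + 249/16)*84 = (521/16)*84 = 10941/4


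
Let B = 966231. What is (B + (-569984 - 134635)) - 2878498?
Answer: -2616886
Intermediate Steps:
(B + (-569984 - 134635)) - 2878498 = (966231 + (-569984 - 134635)) - 2878498 = (966231 - 704619) - 2878498 = 261612 - 2878498 = -2616886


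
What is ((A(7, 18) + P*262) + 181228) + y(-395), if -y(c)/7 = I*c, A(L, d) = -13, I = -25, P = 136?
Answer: 147722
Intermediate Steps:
y(c) = 175*c (y(c) = -(-175)*c = 175*c)
((A(7, 18) + P*262) + 181228) + y(-395) = ((-13 + 136*262) + 181228) + 175*(-395) = ((-13 + 35632) + 181228) - 69125 = (35619 + 181228) - 69125 = 216847 - 69125 = 147722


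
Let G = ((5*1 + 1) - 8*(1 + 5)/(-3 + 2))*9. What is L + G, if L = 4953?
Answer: 5439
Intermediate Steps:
G = 486 (G = ((5 + 1) - 48/(-1))*9 = (6 - 48*(-1))*9 = (6 - 8*(-6))*9 = (6 + 48)*9 = 54*9 = 486)
L + G = 4953 + 486 = 5439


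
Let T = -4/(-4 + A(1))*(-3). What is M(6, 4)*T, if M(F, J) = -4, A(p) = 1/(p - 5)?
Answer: 192/17 ≈ 11.294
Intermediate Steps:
A(p) = 1/(-5 + p)
T = -48/17 (T = -4/(-4 + 1/(-5 + 1))*(-3) = -4/(-4 + 1/(-4))*(-3) = -4/(-4 - ¼)*(-3) = -4/(-17/4)*(-3) = -4*(-4/17)*(-3) = (16/17)*(-3) = -48/17 ≈ -2.8235)
M(6, 4)*T = -4*(-48/17) = 192/17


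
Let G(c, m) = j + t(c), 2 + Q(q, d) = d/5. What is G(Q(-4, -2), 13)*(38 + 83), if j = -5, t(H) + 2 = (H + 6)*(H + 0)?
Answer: -47311/25 ≈ -1892.4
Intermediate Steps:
t(H) = -2 + H*(6 + H) (t(H) = -2 + (H + 6)*(H + 0) = -2 + (6 + H)*H = -2 + H*(6 + H))
Q(q, d) = -2 + d/5
G(c, m) = -7 + c² + 6*c (G(c, m) = -5 + (-2 + c² + 6*c) = -7 + c² + 6*c)
G(Q(-4, -2), 13)*(38 + 83) = (-7 + (-2 + (⅕)*(-2))² + 6*(-2 + (⅕)*(-2)))*(38 + 83) = (-7 + (-2 - ⅖)² + 6*(-2 - ⅖))*121 = (-7 + (-12/5)² + 6*(-12/5))*121 = (-7 + 144/25 - 72/5)*121 = -391/25*121 = -47311/25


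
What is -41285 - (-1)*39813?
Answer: -1472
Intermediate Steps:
-41285 - (-1)*39813 = -41285 - 1*(-39813) = -41285 + 39813 = -1472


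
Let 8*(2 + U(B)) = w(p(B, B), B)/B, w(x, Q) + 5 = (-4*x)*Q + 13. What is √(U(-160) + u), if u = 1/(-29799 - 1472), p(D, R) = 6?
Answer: I*√7832832316010/1250840 ≈ 2.2375*I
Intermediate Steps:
u = -1/31271 (u = 1/(-31271) = -1/31271 ≈ -3.1979e-5)
w(x, Q) = 8 - 4*Q*x (w(x, Q) = -5 + ((-4*x)*Q + 13) = -5 + (-4*Q*x + 13) = -5 + (13 - 4*Q*x) = 8 - 4*Q*x)
U(B) = -2 + (8 - 24*B)/(8*B) (U(B) = -2 + ((8 - 4*B*6)/B)/8 = -2 + ((8 - 24*B)/B)/8 = -2 + (8 - 24*B)/(8*B))
√(U(-160) + u) = √((-5 + 1/(-160)) - 1/31271) = √((-5 - 1/160) - 1/31271) = √(-801/160 - 1/31271) = √(-25048231/5003360) = I*√7832832316010/1250840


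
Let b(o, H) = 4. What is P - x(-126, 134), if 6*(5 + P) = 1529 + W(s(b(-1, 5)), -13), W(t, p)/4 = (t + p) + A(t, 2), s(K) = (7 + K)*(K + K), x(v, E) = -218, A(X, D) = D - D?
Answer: 3107/6 ≈ 517.83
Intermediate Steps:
A(X, D) = 0
s(K) = 2*K*(7 + K) (s(K) = (7 + K)*(2*K) = 2*K*(7 + K))
W(t, p) = 4*p + 4*t (W(t, p) = 4*((t + p) + 0) = 4*((p + t) + 0) = 4*(p + t) = 4*p + 4*t)
P = 1799/6 (P = -5 + (1529 + (4*(-13) + 4*(2*4*(7 + 4))))/6 = -5 + (1529 + (-52 + 4*(2*4*11)))/6 = -5 + (1529 + (-52 + 4*88))/6 = -5 + (1529 + (-52 + 352))/6 = -5 + (1529 + 300)/6 = -5 + (⅙)*1829 = -5 + 1829/6 = 1799/6 ≈ 299.83)
P - x(-126, 134) = 1799/6 - 1*(-218) = 1799/6 + 218 = 3107/6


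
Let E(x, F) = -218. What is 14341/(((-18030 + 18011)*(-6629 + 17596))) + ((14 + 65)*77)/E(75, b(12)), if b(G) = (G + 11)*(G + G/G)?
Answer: -1270659297/45425314 ≈ -27.973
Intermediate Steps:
b(G) = (1 + G)*(11 + G) (b(G) = (11 + G)*(G + 1) = (11 + G)*(1 + G) = (1 + G)*(11 + G))
14341/(((-18030 + 18011)*(-6629 + 17596))) + ((14 + 65)*77)/E(75, b(12)) = 14341/(((-18030 + 18011)*(-6629 + 17596))) + ((14 + 65)*77)/(-218) = 14341/((-19*10967)) + (79*77)*(-1/218) = 14341/(-208373) + 6083*(-1/218) = 14341*(-1/208373) - 6083/218 = -14341/208373 - 6083/218 = -1270659297/45425314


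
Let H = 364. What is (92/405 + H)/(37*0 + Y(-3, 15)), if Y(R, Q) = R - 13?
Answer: -18439/810 ≈ -22.764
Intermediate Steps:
Y(R, Q) = -13 + R
(92/405 + H)/(37*0 + Y(-3, 15)) = (92/405 + 364)/(37*0 + (-13 - 3)) = (92*(1/405) + 364)/(0 - 16) = (92/405 + 364)/(-16) = (147512/405)*(-1/16) = -18439/810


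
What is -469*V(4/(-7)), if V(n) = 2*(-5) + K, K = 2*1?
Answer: 3752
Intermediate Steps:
K = 2
V(n) = -8 (V(n) = 2*(-5) + 2 = -10 + 2 = -8)
-469*V(4/(-7)) = -469*(-8) = 3752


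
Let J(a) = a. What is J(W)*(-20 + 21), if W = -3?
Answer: -3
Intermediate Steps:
J(W)*(-20 + 21) = -3*(-20 + 21) = -3*1 = -3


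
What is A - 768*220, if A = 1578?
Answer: -167382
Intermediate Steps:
A - 768*220 = 1578 - 768*220 = 1578 - 168960 = -167382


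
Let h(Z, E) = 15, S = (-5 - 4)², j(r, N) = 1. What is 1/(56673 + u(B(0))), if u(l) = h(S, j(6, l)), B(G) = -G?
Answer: 1/56688 ≈ 1.7640e-5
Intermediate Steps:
S = 81 (S = (-9)² = 81)
u(l) = 15
1/(56673 + u(B(0))) = 1/(56673 + 15) = 1/56688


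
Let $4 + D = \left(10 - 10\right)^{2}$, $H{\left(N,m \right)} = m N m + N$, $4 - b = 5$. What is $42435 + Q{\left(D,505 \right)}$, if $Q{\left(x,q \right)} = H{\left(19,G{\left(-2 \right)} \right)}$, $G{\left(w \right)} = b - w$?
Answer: $42473$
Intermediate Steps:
$b = -1$ ($b = 4 - 5 = -1$)
$G{\left(w \right)} = -1 - w$
$H{\left(N,m \right)} = N + N m^{2}$ ($H{\left(N,m \right)} = N m m + N = N m^{2} + N = N + N m^{2}$)
$D = -4$ ($D = -4 + \left(10 - 10\right)^{2} = -4 + 0^{2} = -4 + 0 = -4$)
$Q{\left(x,q \right)} = 38$ ($Q{\left(x,q \right)} = 19 \left(1 + \left(-1 - -2\right)^{2}\right) = 19 \left(1 + \left(-1 + 2\right)^{2}\right) = 19 \left(1 + 1^{2}\right) = 19 \left(1 + 1\right) = 19 \cdot 2 = 38$)
$42435 + Q{\left(D,505 \right)} = 42435 + 38 = 42473$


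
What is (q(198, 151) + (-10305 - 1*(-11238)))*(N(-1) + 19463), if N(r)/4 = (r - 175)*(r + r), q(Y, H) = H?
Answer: 22624164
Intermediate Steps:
N(r) = 8*r*(-175 + r) (N(r) = 4*((r - 175)*(r + r)) = 4*((-175 + r)*(2*r)) = 4*(2*r*(-175 + r)) = 8*r*(-175 + r))
(q(198, 151) + (-10305 - 1*(-11238)))*(N(-1) + 19463) = (151 + (-10305 - 1*(-11238)))*(8*(-1)*(-175 - 1) + 19463) = (151 + (-10305 + 11238))*(8*(-1)*(-176) + 19463) = (151 + 933)*(1408 + 19463) = 1084*20871 = 22624164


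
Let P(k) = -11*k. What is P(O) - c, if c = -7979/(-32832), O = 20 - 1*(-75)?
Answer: -34317419/32832 ≈ -1045.2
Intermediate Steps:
O = 95 (O = 20 + 75 = 95)
c = 7979/32832 (c = -7979*(-1/32832) = 7979/32832 ≈ 0.24303)
P(O) - c = -11*95 - 1*7979/32832 = -1045 - 7979/32832 = -34317419/32832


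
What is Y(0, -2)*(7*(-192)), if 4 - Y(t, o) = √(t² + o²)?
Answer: -2688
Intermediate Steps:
Y(t, o) = 4 - √(o² + t²) (Y(t, o) = 4 - √(t² + o²) = 4 - √(o² + t²))
Y(0, -2)*(7*(-192)) = (4 - √((-2)² + 0²))*(7*(-192)) = (4 - √(4 + 0))*(-1344) = (4 - √4)*(-1344) = (4 - 1*2)*(-1344) = (4 - 2)*(-1344) = 2*(-1344) = -2688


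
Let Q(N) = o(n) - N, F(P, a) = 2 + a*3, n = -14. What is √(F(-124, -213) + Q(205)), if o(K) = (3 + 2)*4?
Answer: I*√822 ≈ 28.671*I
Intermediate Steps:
o(K) = 20 (o(K) = 5*4 = 20)
F(P, a) = 2 + 3*a
Q(N) = 20 - N
√(F(-124, -213) + Q(205)) = √((2 + 3*(-213)) + (20 - 1*205)) = √((2 - 639) + (20 - 205)) = √(-637 - 185) = √(-822) = I*√822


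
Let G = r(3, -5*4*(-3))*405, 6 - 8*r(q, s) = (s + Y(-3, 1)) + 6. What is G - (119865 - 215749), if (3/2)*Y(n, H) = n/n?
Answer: 371251/4 ≈ 92813.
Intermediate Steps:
Y(n, H) = ⅔ (Y(n, H) = 2*(n/n)/3 = (⅔)*1 = ⅔)
r(q, s) = -1/12 - s/8 (r(q, s) = ¾ - ((s + ⅔) + 6)/8 = ¾ - ((⅔ + s) + 6)/8 = ¾ - (20/3 + s)/8 = ¾ + (-⅚ - s/8) = -1/12 - s/8)
G = -12285/4 (G = (-1/12 - (-5*4)*(-3)/8)*405 = (-1/12 - (-5)*(-3)/2)*405 = (-1/12 - ⅛*60)*405 = (-1/12 - 15/2)*405 = -91/12*405 = -12285/4 ≈ -3071.3)
G - (119865 - 215749) = -12285/4 - (119865 - 215749) = -12285/4 - 1*(-95884) = -12285/4 + 95884 = 371251/4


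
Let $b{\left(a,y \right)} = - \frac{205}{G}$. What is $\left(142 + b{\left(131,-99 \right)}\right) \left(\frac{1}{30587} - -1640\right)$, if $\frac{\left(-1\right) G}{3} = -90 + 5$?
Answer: $\frac{361221465881}{1559937} \approx 2.3156 \cdot 10^{5}$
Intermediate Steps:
$G = 255$ ($G = - 3 \left(-90 + 5\right) = \left(-3\right) \left(-85\right) = 255$)
$b{\left(a,y \right)} = - \frac{41}{51}$ ($b{\left(a,y \right)} = - \frac{205}{255} = \left(-205\right) \frac{1}{255} = - \frac{41}{51}$)
$\left(142 + b{\left(131,-99 \right)}\right) \left(\frac{1}{30587} - -1640\right) = \left(142 - \frac{41}{51}\right) \left(\frac{1}{30587} - -1640\right) = \frac{7201 \left(\frac{1}{30587} + 1640\right)}{51} = \frac{7201}{51} \cdot \frac{50162681}{30587} = \frac{361221465881}{1559937}$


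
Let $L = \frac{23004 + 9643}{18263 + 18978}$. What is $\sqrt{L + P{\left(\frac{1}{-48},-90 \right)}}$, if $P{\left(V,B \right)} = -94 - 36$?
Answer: $\frac{i \sqrt{179080163603}}{37241} \approx 11.363 i$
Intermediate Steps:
$L = \frac{32647}{37241} \approx 0.87664$
$P{\left(V,B \right)} = -130$
$\sqrt{L + P{\left(\frac{1}{-48},-90 \right)}} = \sqrt{\frac{32647}{37241} - 130} = \sqrt{- \frac{4808683}{37241}} = \frac{i \sqrt{179080163603}}{37241}$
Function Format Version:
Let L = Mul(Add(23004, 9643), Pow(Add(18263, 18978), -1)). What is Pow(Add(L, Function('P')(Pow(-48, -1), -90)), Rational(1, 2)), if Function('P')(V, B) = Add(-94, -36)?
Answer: Mul(Rational(1, 37241), I, Pow(179080163603, Rational(1, 2))) ≈ Mul(11.363, I)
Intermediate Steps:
L = Rational(32647, 37241) (L = Mul(32647, Pow(37241, -1)) = Mul(32647, Rational(1, 37241)) = Rational(32647, 37241) ≈ 0.87664)
Function('P')(V, B) = -130
Pow(Add(L, Function('P')(Pow(-48, -1), -90)), Rational(1, 2)) = Pow(Add(Rational(32647, 37241), -130), Rational(1, 2)) = Pow(Rational(-4808683, 37241), Rational(1, 2)) = Mul(Rational(1, 37241), I, Pow(179080163603, Rational(1, 2)))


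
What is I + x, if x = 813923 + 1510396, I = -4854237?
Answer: -2529918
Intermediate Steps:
x = 2324319
I + x = -4854237 + 2324319 = -2529918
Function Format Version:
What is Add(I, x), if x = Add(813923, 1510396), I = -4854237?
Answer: -2529918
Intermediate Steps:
x = 2324319
Add(I, x) = Add(-4854237, 2324319) = -2529918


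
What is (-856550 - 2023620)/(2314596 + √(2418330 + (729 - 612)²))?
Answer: -2222143320440/1785784070399 + 2880170*√2432019/5357352211197 ≈ -1.2435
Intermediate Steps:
(-856550 - 2023620)/(2314596 + √(2418330 + (729 - 612)²)) = -2880170/(2314596 + √(2418330 + 117²)) = -2880170/(2314596 + √(2418330 + 13689)) = -2880170/(2314596 + √2432019)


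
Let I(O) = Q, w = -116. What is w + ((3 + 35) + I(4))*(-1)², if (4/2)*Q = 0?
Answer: -78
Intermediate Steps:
Q = 0 (Q = (½)*0 = 0)
I(O) = 0
w + ((3 + 35) + I(4))*(-1)² = -116 + ((3 + 35) + 0)*(-1)² = -116 + (38 + 0)*1 = -116 + 38*1 = -116 + 38 = -78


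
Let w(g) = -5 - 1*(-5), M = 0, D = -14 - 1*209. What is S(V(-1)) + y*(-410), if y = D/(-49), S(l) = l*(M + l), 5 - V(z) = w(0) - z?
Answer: -90646/49 ≈ -1849.9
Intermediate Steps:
D = -223 (D = -14 - 209 = -223)
w(g) = 0 (w(g) = -5 + 5 = 0)
V(z) = 5 + z (V(z) = 5 - (0 - z) = 5 - (-1)*z = 5 + z)
S(l) = l² (S(l) = l*(0 + l) = l*l = l²)
y = 223/49 (y = -223/(-49) = -223*(-1/49) = 223/49 ≈ 4.5510)
S(V(-1)) + y*(-410) = (5 - 1)² + (223/49)*(-410) = 4² - 91430/49 = 16 - 91430/49 = -90646/49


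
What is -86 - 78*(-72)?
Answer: 5530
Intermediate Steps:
-86 - 78*(-72) = -86 + 5616 = 5530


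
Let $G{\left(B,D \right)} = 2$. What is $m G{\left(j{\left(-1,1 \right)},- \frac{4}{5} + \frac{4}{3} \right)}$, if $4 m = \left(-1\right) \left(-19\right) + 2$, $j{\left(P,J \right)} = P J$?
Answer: $\frac{21}{2} \approx 10.5$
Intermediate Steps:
$j{\left(P,J \right)} = J P$
$m = \frac{21}{4}$ ($m = \frac{\left(-1\right) \left(-19\right) + 2}{4} = \frac{19 + 2}{4} = \frac{1}{4} \cdot 21 = \frac{21}{4} \approx 5.25$)
$m G{\left(j{\left(-1,1 \right)},- \frac{4}{5} + \frac{4}{3} \right)} = \frac{21}{4} \cdot 2 = \frac{21}{2}$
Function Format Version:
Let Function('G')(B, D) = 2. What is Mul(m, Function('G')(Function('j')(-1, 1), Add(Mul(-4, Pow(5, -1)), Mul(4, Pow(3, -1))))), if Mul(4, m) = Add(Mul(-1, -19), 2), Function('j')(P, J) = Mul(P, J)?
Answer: Rational(21, 2) ≈ 10.500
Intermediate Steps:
Function('j')(P, J) = Mul(J, P)
m = Rational(21, 4) (m = Mul(Rational(1, 4), Add(Mul(-1, -19), 2)) = Mul(Rational(1, 4), Add(19, 2)) = Mul(Rational(1, 4), 21) = Rational(21, 4) ≈ 5.2500)
Mul(m, Function('G')(Function('j')(-1, 1), Add(Mul(-4, Pow(5, -1)), Mul(4, Pow(3, -1))))) = Mul(Rational(21, 4), 2) = Rational(21, 2)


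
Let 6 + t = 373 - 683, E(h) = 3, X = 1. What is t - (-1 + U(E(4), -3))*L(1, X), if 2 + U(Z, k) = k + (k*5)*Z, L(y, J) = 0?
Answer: -316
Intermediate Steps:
t = -316 (t = -6 + (373 - 683) = -6 - 310 = -316)
U(Z, k) = -2 + k + 5*Z*k (U(Z, k) = -2 + (k + (k*5)*Z) = -2 + (k + (5*k)*Z) = -2 + (k + 5*Z*k) = -2 + k + 5*Z*k)
t - (-1 + U(E(4), -3))*L(1, X) = -316 - (-1 + (-2 - 3 + 5*3*(-3)))*0 = -316 - (-1 + (-2 - 3 - 45))*0 = -316 - (-1 - 50)*0 = -316 - (-51)*0 = -316 - 1*0 = -316 + 0 = -316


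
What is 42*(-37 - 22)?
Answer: -2478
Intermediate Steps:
42*(-37 - 22) = 42*(-59) = -2478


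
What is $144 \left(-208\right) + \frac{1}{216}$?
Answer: $- \frac{6469631}{216} \approx -29952.0$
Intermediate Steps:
$144 \left(-208\right) + \frac{1}{216} = -29952 + \frac{1}{216} = - \frac{6469631}{216}$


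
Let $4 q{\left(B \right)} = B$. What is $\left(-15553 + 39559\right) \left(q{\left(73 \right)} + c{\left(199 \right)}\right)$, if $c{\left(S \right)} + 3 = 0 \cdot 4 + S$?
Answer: $\frac{10286571}{2} \approx 5.1433 \cdot 10^{6}$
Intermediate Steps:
$q{\left(B \right)} = \frac{B}{4}$
$c{\left(S \right)} = -3 + S$ ($c{\left(S \right)} = -3 + \left(0 \cdot 4 + S\right) = -3 + \left(0 + S\right) = -3 + S$)
$\left(-15553 + 39559\right) \left(q{\left(73 \right)} + c{\left(199 \right)}\right) = \left(-15553 + 39559\right) \left(\frac{1}{4} \cdot 73 + \left(-3 + 199\right)\right) = 24006 \left(\frac{73}{4} + 196\right) = 24006 \cdot \frac{857}{4} = \frac{10286571}{2}$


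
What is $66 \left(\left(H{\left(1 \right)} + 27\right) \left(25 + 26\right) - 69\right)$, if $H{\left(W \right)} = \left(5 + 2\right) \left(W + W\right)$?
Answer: $133452$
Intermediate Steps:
$H{\left(W \right)} = 14 W$ ($H{\left(W \right)} = 7 \cdot 2 W = 14 W$)
$66 \left(\left(H{\left(1 \right)} + 27\right) \left(25 + 26\right) - 69\right) = 66 \left(\left(14 \cdot 1 + 27\right) \left(25 + 26\right) - 69\right) = 66 \left(\left(14 + 27\right) 51 - 69\right) = 66 \left(41 \cdot 51 - 69\right) = 66 \left(2091 - 69\right) = 66 \cdot 2022 = 133452$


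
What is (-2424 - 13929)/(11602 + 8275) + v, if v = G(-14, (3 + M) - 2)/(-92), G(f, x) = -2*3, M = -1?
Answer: -692607/914342 ≈ -0.75749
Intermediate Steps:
G(f, x) = -6
v = 3/46 (v = -6/(-92) = -6*(-1/92) = 3/46 ≈ 0.065217)
(-2424 - 13929)/(11602 + 8275) + v = (-2424 - 13929)/(11602 + 8275) + 3/46 = -16353/19877 + 3/46 = -692607/914342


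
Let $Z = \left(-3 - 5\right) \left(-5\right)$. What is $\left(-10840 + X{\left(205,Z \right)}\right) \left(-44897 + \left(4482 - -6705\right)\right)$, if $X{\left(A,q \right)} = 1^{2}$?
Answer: $365382690$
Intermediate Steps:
$Z = 40$ ($Z = \left(-8\right) \left(-5\right) = 40$)
$X{\left(A,q \right)} = 1$
$\left(-10840 + X{\left(205,Z \right)}\right) \left(-44897 + \left(4482 - -6705\right)\right) = \left(-10840 + 1\right) \left(-44897 + \left(4482 - -6705\right)\right) = - 10839 \left(-44897 + \left(4482 + 6705\right)\right) = - 10839 \left(-44897 + 11187\right) = \left(-10839\right) \left(-33710\right) = 365382690$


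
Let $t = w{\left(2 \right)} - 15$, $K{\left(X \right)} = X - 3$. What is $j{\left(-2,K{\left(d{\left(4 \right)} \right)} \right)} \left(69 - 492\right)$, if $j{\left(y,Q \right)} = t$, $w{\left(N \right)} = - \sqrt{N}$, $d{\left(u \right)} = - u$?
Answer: $6345 + 423 \sqrt{2} \approx 6943.2$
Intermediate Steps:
$K{\left(X \right)} = -3 + X$
$t = -15 - \sqrt{2}$ ($t = - \sqrt{2} - 15 = -15 - \sqrt{2} \approx -16.414$)
$j{\left(y,Q \right)} = -15 - \sqrt{2}$
$j{\left(-2,K{\left(d{\left(4 \right)} \right)} \right)} \left(69 - 492\right) = \left(-15 - \sqrt{2}\right) \left(69 - 492\right) = \left(-15 - \sqrt{2}\right) \left(-423\right) = 6345 + 423 \sqrt{2}$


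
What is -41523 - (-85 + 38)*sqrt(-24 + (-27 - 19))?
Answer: -41523 + 47*I*sqrt(70) ≈ -41523.0 + 393.23*I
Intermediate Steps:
-41523 - (-85 + 38)*sqrt(-24 + (-27 - 19)) = -41523 - (-47)*sqrt(-24 - 46) = -41523 - (-47)*sqrt(-70) = -41523 - (-47)*I*sqrt(70) = -41523 + 47*I*sqrt(70)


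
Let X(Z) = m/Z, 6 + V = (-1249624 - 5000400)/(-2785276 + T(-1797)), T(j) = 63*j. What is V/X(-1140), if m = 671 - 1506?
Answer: -2540124744/484047329 ≈ -5.2477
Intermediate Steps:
m = -835
V = -11140898/2898487 (V = -6 + (-1249624 - 5000400)/(-2785276 + 63*(-1797)) = -6 - 6250024/(-2785276 - 113211) = -6 - 6250024/(-2898487) = -6 - 6250024*(-1/2898487) = -6 + 6250024/2898487 = -11140898/2898487 ≈ -3.8437)
X(Z) = -835/Z
V/X(-1140) = -11140898/(2898487*((-835/(-1140)))) = -11140898/(2898487*((-835*(-1/1140)))) = -11140898/(2898487*167/228) = -11140898/2898487*228/167 = -2540124744/484047329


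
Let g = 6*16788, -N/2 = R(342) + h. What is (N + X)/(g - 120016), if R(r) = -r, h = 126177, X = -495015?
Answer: 746685/19288 ≈ 38.712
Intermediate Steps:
N = -251670 (N = -2*(-1*342 + 126177) = -2*(-342 + 126177) = -2*125835 = -251670)
g = 100728
(N + X)/(g - 120016) = (-251670 - 495015)/(100728 - 120016) = -746685/(-19288) = -746685*(-1/19288) = 746685/19288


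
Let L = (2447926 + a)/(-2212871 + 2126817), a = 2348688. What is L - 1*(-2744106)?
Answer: 118068250555/43027 ≈ 2.7441e+6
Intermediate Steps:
L = -2398307/43027 (L = (2447926 + 2348688)/(-2212871 + 2126817) = 4796614/(-86054) = 4796614*(-1/86054) = -2398307/43027 ≈ -55.740)
L - 1*(-2744106) = -2398307/43027 - 1*(-2744106) = -2398307/43027 + 2744106 = 118068250555/43027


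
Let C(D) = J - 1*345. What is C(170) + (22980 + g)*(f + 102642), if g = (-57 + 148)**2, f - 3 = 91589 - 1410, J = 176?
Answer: 6027870895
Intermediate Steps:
C(D) = -169 (C(D) = 176 - 1*345 = 176 - 345 = -169)
f = 90182 (f = 3 + (91589 - 1410) = 3 + 90179 = 90182)
g = 8281 (g = 91**2 = 8281)
C(170) + (22980 + g)*(f + 102642) = -169 + (22980 + 8281)*(90182 + 102642) = -169 + 31261*192824 = -169 + 6027871064 = 6027870895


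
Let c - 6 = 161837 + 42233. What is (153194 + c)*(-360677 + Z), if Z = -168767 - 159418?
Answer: -246109726740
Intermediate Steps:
c = 204076 (c = 6 + (161837 + 42233) = 6 + 204070 = 204076)
Z = -328185
(153194 + c)*(-360677 + Z) = (153194 + 204076)*(-360677 - 328185) = 357270*(-688862) = -246109726740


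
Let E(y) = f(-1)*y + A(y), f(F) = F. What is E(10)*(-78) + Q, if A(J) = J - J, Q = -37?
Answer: 743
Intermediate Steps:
A(J) = 0
E(y) = -y (E(y) = -y + 0 = -y)
E(10)*(-78) + Q = -1*10*(-78) - 37 = -10*(-78) - 37 = 780 - 37 = 743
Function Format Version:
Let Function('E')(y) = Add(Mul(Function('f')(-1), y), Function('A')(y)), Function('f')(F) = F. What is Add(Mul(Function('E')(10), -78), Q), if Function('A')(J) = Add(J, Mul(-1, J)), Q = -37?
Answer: 743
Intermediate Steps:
Function('A')(J) = 0
Function('E')(y) = Mul(-1, y) (Function('E')(y) = Add(Mul(-1, y), 0) = Mul(-1, y))
Add(Mul(Function('E')(10), -78), Q) = Add(Mul(Mul(-1, 10), -78), -37) = Add(Mul(-10, -78), -37) = Add(780, -37) = 743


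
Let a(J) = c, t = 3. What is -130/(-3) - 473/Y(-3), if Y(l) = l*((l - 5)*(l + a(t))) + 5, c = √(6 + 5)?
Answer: 145037/5541 - 11352*√11/1847 ≈ 5.7907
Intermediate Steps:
c = √11 ≈ 3.3166
a(J) = √11
Y(l) = 5 + l*(-5 + l)*(l + √11) (Y(l) = l*((l - 5)*(l + √11)) + 5 = l*((-5 + l)*(l + √11)) + 5 = l*(-5 + l)*(l + √11) + 5 = 5 + l*(-5 + l)*(l + √11))
-130/(-3) - 473/Y(-3) = -130/(-3) - 473/(5 + (-3)³ - 5*(-3)² + √11*(-3)² - 5*(-3)*√11) = -130*(-⅓) - 473/(5 - 27 - 5*9 + √11*9 + 15*√11) = 130/3 - 473/(5 - 27 - 45 + 9*√11 + 15*√11) = 130/3 - 473/(-67 + 24*√11)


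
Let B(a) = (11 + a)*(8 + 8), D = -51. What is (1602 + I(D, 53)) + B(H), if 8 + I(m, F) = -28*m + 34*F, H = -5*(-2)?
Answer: 5160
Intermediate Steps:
H = 10
B(a) = 176 + 16*a (B(a) = (11 + a)*16 = 176 + 16*a)
I(m, F) = -8 - 28*m + 34*F (I(m, F) = -8 + (-28*m + 34*F) = -8 - 28*m + 34*F)
(1602 + I(D, 53)) + B(H) = (1602 + (-8 - 28*(-51) + 34*53)) + (176 + 16*10) = (1602 + (-8 + 1428 + 1802)) + (176 + 160) = (1602 + 3222) + 336 = 4824 + 336 = 5160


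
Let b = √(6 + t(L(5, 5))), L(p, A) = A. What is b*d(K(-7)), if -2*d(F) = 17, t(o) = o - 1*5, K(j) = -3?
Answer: -17*√6/2 ≈ -20.821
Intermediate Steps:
t(o) = -5 + o (t(o) = o - 5 = -5 + o)
d(F) = -17/2 (d(F) = -½*17 = -17/2)
b = √6 (b = √(6 + (-5 + 5)) = √(6 + 0) = √6 ≈ 2.4495)
b*d(K(-7)) = √6*(-17/2) = -17*√6/2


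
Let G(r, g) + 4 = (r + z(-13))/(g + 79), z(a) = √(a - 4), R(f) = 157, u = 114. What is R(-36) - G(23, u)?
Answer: 31050/193 - I*√17/193 ≈ 160.88 - 0.021363*I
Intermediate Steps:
z(a) = √(-4 + a)
G(r, g) = -4 + (r + I*√17)/(79 + g) (G(r, g) = -4 + (r + √(-4 - 13))/(g + 79) = -4 + (r + √(-17))/(79 + g) = -4 + (r + I*√17)/(79 + g))
R(-36) - G(23, u) = 157 - (-316 + 23 - 4*114 + I*√17)/(79 + 114) = 157 - (-316 + 23 - 456 + I*√17)/193 = 157 - (-749 + I*√17)/193 = 157 - (-749/193 + I*√17/193) = 157 + (749/193 - I*√17/193) = 31050/193 - I*√17/193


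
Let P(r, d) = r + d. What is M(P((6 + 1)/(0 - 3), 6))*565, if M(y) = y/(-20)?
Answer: -1243/12 ≈ -103.58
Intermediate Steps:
P(r, d) = d + r
M(y) = -y/20 (M(y) = y*(-1/20) = -y/20)
M(P((6 + 1)/(0 - 3), 6))*565 = -(6 + (6 + 1)/(0 - 3))/20*565 = -(6 + 7/(-3))/20*565 = -(6 + 7*(-1/3))/20*565 = -(6 - 7/3)/20*565 = -1/20*11/3*565 = -11/60*565 = -1243/12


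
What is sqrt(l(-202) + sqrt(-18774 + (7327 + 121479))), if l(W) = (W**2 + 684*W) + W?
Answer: sqrt(-97566 + 92*sqrt(13)) ≈ 311.82*I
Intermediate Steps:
l(W) = W**2 + 685*W
sqrt(l(-202) + sqrt(-18774 + (7327 + 121479))) = sqrt(-202*(685 - 202) + sqrt(-18774 + (7327 + 121479))) = sqrt(-202*483 + sqrt(-18774 + 128806)) = sqrt(-97566 + sqrt(110032)) = sqrt(-97566 + 92*sqrt(13))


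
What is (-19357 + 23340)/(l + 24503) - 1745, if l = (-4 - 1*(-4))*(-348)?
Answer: -42753752/24503 ≈ -1744.8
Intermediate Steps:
l = 0 (l = (-4 + 4)*(-348) = 0*(-348) = 0)
(-19357 + 23340)/(l + 24503) - 1745 = (-19357 + 23340)/(0 + 24503) - 1745 = 3983/24503 - 1745 = -42753752/24503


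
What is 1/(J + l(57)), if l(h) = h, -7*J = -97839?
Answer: 1/14034 ≈ 7.1255e-5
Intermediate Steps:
J = 13977 (J = -⅐*(-97839) = 13977)
1/(J + l(57)) = 1/(13977 + 57) = 1/14034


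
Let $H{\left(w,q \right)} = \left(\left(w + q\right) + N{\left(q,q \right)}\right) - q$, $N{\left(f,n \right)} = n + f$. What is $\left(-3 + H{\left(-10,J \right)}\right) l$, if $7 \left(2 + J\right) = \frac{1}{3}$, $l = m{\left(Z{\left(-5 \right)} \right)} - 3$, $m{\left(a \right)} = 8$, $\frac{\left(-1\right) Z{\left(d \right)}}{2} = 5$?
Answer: $- \frac{1775}{21} \approx -84.524$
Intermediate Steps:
$Z{\left(d \right)} = -10$ ($Z{\left(d \right)} = \left(-2\right) 5 = -10$)
$N{\left(f,n \right)} = f + n$
$l = 5$ ($l = 8 - 3 = 5$)
$J = - \frac{41}{21}$ ($J = -2 + \frac{1}{7 \cdot 3} = -2 + \frac{1}{7} \cdot \frac{1}{3} = -2 + \frac{1}{21} = - \frac{41}{21} \approx -1.9524$)
$H{\left(w,q \right)} = w + 2 q$ ($H{\left(w,q \right)} = \left(\left(w + q\right) + \left(q + q\right)\right) - q = \left(\left(q + w\right) + 2 q\right) - q = \left(w + 3 q\right) - q = w + 2 q$)
$\left(-3 + H{\left(-10,J \right)}\right) l = \left(-3 + \left(-10 + 2 \left(- \frac{41}{21}\right)\right)\right) 5 = \left(-3 - \frac{292}{21}\right) 5 = \left(- \frac{355}{21}\right) 5 = - \frac{1775}{21}$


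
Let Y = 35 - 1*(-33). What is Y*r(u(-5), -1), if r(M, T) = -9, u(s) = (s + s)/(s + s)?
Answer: -612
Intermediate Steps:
u(s) = 1 (u(s) = (2*s)/((2*s)) = (2*s)*(1/(2*s)) = 1)
Y = 68 (Y = 35 + 33 = 68)
Y*r(u(-5), -1) = 68*(-9) = -612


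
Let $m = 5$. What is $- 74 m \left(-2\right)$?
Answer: $740$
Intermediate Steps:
$- 74 m \left(-2\right) = \left(-74\right) 5 \left(-2\right) = \left(-370\right) \left(-2\right) = 740$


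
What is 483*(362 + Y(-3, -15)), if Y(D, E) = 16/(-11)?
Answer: 1915578/11 ≈ 1.7414e+5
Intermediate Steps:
Y(D, E) = -16/11 (Y(D, E) = 16*(-1/11) = -16/11)
483*(362 + Y(-3, -15)) = 483*(362 - 16/11) = 483*(3966/11) = 1915578/11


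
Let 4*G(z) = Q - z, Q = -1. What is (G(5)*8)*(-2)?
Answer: 24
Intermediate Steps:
G(z) = -1/4 - z/4 (G(z) = (-1 - z)/4 = -1/4 - z/4)
(G(5)*8)*(-2) = ((-1/4 - 1/4*5)*8)*(-2) = ((-1/4 - 5/4)*8)*(-2) = -3/2*8*(-2) = -12*(-2) = 24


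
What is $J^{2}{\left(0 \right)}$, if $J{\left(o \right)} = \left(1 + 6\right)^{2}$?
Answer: $2401$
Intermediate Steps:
$J{\left(o \right)} = 49$ ($J{\left(o \right)} = 7^{2} = 49$)
$J^{2}{\left(0 \right)} = 49^{2} = 2401$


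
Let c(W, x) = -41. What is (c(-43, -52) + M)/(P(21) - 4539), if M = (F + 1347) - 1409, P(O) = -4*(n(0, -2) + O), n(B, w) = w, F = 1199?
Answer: -1096/4615 ≈ -0.23749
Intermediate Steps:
P(O) = 8 - 4*O (P(O) = -4*(-2 + O) = 8 - 4*O)
M = 1137 (M = (1199 + 1347) - 1409 = 2546 - 1409 = 1137)
(c(-43, -52) + M)/(P(21) - 4539) = (-41 + 1137)/((8 - 4*21) - 4539) = 1096/((8 - 84) - 4539) = 1096/(-76 - 4539) = 1096/(-4615) = 1096*(-1/4615) = -1096/4615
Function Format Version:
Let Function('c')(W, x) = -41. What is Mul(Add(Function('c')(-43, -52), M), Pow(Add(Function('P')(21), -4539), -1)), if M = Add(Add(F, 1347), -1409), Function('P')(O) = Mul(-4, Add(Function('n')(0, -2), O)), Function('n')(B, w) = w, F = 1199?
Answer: Rational(-1096, 4615) ≈ -0.23749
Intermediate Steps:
Function('P')(O) = Add(8, Mul(-4, O)) (Function('P')(O) = Mul(-4, Add(-2, O)) = Add(8, Mul(-4, O)))
M = 1137 (M = Add(Add(1199, 1347), -1409) = Add(2546, -1409) = 1137)
Mul(Add(Function('c')(-43, -52), M), Pow(Add(Function('P')(21), -4539), -1)) = Mul(Add(-41, 1137), Pow(Add(Add(8, Mul(-4, 21)), -4539), -1)) = Mul(1096, Pow(Add(Add(8, -84), -4539), -1)) = Mul(1096, Pow(Add(-76, -4539), -1)) = Mul(1096, Pow(-4615, -1)) = Mul(1096, Rational(-1, 4615)) = Rational(-1096, 4615)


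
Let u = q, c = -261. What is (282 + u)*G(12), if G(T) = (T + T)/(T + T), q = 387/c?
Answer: 8135/29 ≈ 280.52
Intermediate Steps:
q = -43/29 (q = 387/(-261) = 387*(-1/261) = -43/29 ≈ -1.4828)
G(T) = 1 (G(T) = (2*T)/((2*T)) = (2*T)*(1/(2*T)) = 1)
u = -43/29 ≈ -1.4828
(282 + u)*G(12) = (282 - 43/29)*1 = (8135/29)*1 = 8135/29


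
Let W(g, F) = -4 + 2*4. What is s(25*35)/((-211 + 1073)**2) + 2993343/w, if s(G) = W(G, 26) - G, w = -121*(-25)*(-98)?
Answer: -1112221882021/110137696900 ≈ -10.098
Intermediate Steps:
W(g, F) = 4 (W(g, F) = -4 + 8 = 4)
w = -296450 (w = 3025*(-98) = -296450)
s(G) = 4 - G
s(25*35)/((-211 + 1073)**2) + 2993343/w = (4 - 25*35)/((-211 + 1073)**2) + 2993343/(-296450) = (4 - 1*875)/(862**2) + 2993343*(-1/296450) = (4 - 875)/743044 - 2993343/296450 = -871*1/743044 - 2993343/296450 = -871/743044 - 2993343/296450 = -1112221882021/110137696900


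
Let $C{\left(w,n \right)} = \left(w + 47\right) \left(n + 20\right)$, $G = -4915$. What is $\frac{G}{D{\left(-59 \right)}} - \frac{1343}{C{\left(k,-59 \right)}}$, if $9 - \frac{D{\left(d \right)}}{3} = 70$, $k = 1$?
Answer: $\frac{3148883}{114192} \approx 27.575$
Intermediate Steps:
$C{\left(w,n \right)} = \left(20 + n\right) \left(47 + w\right)$ ($C{\left(w,n \right)} = \left(47 + w\right) \left(20 + n\right) = \left(20 + n\right) \left(47 + w\right)$)
$D{\left(d \right)} = -183$ ($D{\left(d \right)} = 27 - 210 = -183$)
$\frac{G}{D{\left(-59 \right)}} - \frac{1343}{C{\left(k,-59 \right)}} = - \frac{4915}{-183} - \frac{1343}{940 + 20 \cdot 1 + 47 \left(-59\right) - 59} = \left(-4915\right) \left(- \frac{1}{183}\right) - \frac{1343}{940 + 20 - 2773 - 59} = \frac{4915}{183} - \frac{1343}{-1872} = \frac{4915}{183} - - \frac{1343}{1872} = \frac{4915}{183} + \frac{1343}{1872} = \frac{3148883}{114192}$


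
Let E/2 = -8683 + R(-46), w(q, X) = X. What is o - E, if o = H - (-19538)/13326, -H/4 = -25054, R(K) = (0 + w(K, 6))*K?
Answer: 787136611/6663 ≈ 1.1814e+5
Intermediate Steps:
R(K) = 6*K (R(K) = (0 + 6)*K = 6*K)
H = 100216 (H = -4*(-25054) = 100216)
E = -17918 (E = 2*(-8683 + 6*(-46)) = 2*(-8683 - 276) = 2*(-8959) = -17918)
o = 667748977/6663 (o = 100216 - (-19538)/13326 = 100216 - 1*(-9769/6663) = 100216 + 9769/6663 = 667748977/6663 ≈ 1.0022e+5)
o - E = 667748977/6663 - 1*(-17918) = 667748977/6663 + 17918 = 787136611/6663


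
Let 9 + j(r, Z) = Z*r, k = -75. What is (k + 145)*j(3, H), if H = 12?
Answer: 1890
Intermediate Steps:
j(r, Z) = -9 + Z*r
(k + 145)*j(3, H) = (-75 + 145)*(-9 + 12*3) = 70*(-9 + 36) = 70*27 = 1890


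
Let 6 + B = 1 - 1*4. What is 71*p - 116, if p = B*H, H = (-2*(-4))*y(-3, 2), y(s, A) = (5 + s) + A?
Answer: -20564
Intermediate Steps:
B = -9 (B = -6 + (1 - 1*4) = -6 + (1 - 4) = -6 - 3 = -9)
y(s, A) = 5 + A + s
H = 32 (H = (-2*(-4))*(5 + 2 - 3) = 8*4 = 32)
p = -288 (p = -9*32 = -288)
71*p - 116 = 71*(-288) - 116 = -20448 - 116 = -20564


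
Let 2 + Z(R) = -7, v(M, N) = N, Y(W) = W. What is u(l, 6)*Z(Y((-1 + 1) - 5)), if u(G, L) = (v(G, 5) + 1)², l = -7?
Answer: -324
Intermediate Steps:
Z(R) = -9 (Z(R) = -2 - 7 = -9)
u(G, L) = 36 (u(G, L) = (5 + 1)² = 6² = 36)
u(l, 6)*Z(Y((-1 + 1) - 5)) = 36*(-9) = -324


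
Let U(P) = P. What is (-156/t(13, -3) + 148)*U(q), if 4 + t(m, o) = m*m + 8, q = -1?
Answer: -25448/173 ≈ -147.10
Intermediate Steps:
t(m, o) = 4 + m² (t(m, o) = -4 + (m*m + 8) = -4 + (m² + 8) = -4 + (8 + m²) = 4 + m²)
(-156/t(13, -3) + 148)*U(q) = (-156/(4 + 13²) + 148)*(-1) = (-156/(4 + 169) + 148)*(-1) = (-156/173 + 148)*(-1) = (25448/173)*(-1) = -25448/173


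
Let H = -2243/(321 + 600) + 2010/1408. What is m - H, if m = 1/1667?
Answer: 1089977873/1080856128 ≈ 1.0084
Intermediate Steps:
m = 1/1667 ≈ 0.00059988
H = -653467/648384 (H = -2243/921 + 2010*(1/1408) = -2243*1/921 + 1005/704 = -2243/921 + 1005/704 = -653467/648384 ≈ -1.0078)
m - H = 1/1667 - 1*(-653467/648384) = 1/1667 + 653467/648384 = 1089977873/1080856128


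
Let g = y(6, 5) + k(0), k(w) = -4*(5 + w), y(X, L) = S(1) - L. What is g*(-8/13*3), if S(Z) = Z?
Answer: 576/13 ≈ 44.308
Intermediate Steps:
y(X, L) = 1 - L
k(w) = -20 - 4*w
g = -24 (g = (1 - 1*5) + (-20 - 4*0) = (1 - 5) + (-20 + 0) = -4 - 20 = -24)
g*(-8/13*3) = -24*(-8/13)*3 = -24*(-8*1/13)*3 = -(-192)*3/13 = -24*(-24/13) = 576/13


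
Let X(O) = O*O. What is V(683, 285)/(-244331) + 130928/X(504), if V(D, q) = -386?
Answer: 40928341/79163244 ≈ 0.51701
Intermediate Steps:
X(O) = O**2
V(683, 285)/(-244331) + 130928/X(504) = -386/(-244331) + 130928/(504**2) = -386*(-1/244331) + 130928/254016 = 386/244331 + 130928*(1/254016) = 386/244331 + 167/324 = 40928341/79163244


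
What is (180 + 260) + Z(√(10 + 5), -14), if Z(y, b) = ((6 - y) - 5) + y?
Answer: 441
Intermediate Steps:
Z(y, b) = 1 (Z(y, b) = (1 - y) + y = 1)
(180 + 260) + Z(√(10 + 5), -14) = (180 + 260) + 1 = 440 + 1 = 441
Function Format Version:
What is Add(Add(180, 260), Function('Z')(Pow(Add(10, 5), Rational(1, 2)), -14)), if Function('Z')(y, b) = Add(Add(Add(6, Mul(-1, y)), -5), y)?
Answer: 441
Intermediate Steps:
Function('Z')(y, b) = 1 (Function('Z')(y, b) = Add(Add(1, Mul(-1, y)), y) = 1)
Add(Add(180, 260), Function('Z')(Pow(Add(10, 5), Rational(1, 2)), -14)) = Add(Add(180, 260), 1) = Add(440, 1) = 441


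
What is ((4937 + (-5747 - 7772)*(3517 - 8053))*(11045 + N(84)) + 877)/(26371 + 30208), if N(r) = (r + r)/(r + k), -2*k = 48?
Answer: 3387648841304/282895 ≈ 1.1975e+7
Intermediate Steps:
k = -24 (k = -1/2*48 = -24)
N(r) = 2*r/(-24 + r) (N(r) = (r + r)/(r - 24) = (2*r)/(-24 + r) = 2*r/(-24 + r))
((4937 + (-5747 - 7772)*(3517 - 8053))*(11045 + N(84)) + 877)/(26371 + 30208) = ((4937 + (-5747 - 7772)*(3517 - 8053))*(11045 + 2*84/(-24 + 84)) + 877)/(26371 + 30208) = ((4937 - 13519*(-4536))*(11045 + 2*84/60) + 877)/56579 = ((4937 + 61322184)*(11045 + 2*84*(1/60)) + 877)*(1/56579) = (61327121*(11045 + 14/5) + 877)*(1/56579) = (61327121*(55239/5) + 877)*(1/56579) = (3387648836919/5 + 877)*(1/56579) = (3387648841304/5)*(1/56579) = 3387648841304/282895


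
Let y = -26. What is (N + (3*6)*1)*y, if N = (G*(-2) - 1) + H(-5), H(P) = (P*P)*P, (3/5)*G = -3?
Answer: 2548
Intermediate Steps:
G = -5 (G = (5/3)*(-3) = -5)
H(P) = P**3 (H(P) = P**2*P = P**3)
N = -116 (N = (-5*(-2) - 1) + (-5)**3 = (10 - 1) - 125 = 9 - 125 = -116)
(N + (3*6)*1)*y = (-116 + (3*6)*1)*(-26) = (-116 + 18*1)*(-26) = (-116 + 18)*(-26) = -98*(-26) = 2548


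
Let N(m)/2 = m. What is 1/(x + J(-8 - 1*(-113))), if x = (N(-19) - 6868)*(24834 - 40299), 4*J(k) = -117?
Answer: 4/427205043 ≈ 9.3632e-9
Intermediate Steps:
N(m) = 2*m
J(k) = -117/4 (J(k) = (¼)*(-117) = -117/4)
x = 106801290 (x = (2*(-19) - 6868)*(24834 - 40299) = (-38 - 6868)*(-15465) = -6906*(-15465) = 106801290)
1/(x + J(-8 - 1*(-113))) = 1/(106801290 - 117/4) = 1/(427205043/4) = 4/427205043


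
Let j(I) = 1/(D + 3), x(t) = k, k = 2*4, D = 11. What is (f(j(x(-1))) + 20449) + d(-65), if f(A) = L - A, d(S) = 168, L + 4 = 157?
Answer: 290779/14 ≈ 20770.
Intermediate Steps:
L = 153 (L = -4 + 157 = 153)
k = 8
x(t) = 8
j(I) = 1/14 (j(I) = 1/(11 + 3) = 1/14)
f(A) = 153 - A
(f(j(x(-1))) + 20449) + d(-65) = ((153 - 1*1/14) + 20449) + 168 = ((153 - 1/14) + 20449) + 168 = (2141/14 + 20449) + 168 = 288427/14 + 168 = 290779/14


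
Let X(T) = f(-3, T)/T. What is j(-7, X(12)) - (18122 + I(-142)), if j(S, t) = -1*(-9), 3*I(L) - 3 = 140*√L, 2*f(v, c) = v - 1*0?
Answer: -18114 - 140*I*√142/3 ≈ -18114.0 - 556.1*I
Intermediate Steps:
f(v, c) = v/2 (f(v, c) = (v - 1*0)/2 = (v + 0)/2 = v/2)
I(L) = 1 + 140*√L/3 (I(L) = 1 + (140*√L)/3 = 1 + 140*√L/3)
X(T) = -3/(2*T) (X(T) = ((½)*(-3))/T = -3/(2*T))
j(S, t) = 9
j(-7, X(12)) - (18122 + I(-142)) = 9 - (18122 + (1 + 140*√(-142)/3)) = 9 - (18122 + (1 + 140*(I*√142)/3)) = 9 - (18122 + (1 + 140*I*√142/3)) = 9 - (18123 + 140*I*√142/3) = 9 + (-18123 - 140*I*√142/3) = -18114 - 140*I*√142/3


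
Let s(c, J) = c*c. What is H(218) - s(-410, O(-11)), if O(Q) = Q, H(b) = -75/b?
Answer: -36645875/218 ≈ -1.6810e+5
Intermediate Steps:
s(c, J) = c²
H(218) - s(-410, O(-11)) = -75/218 - 1*(-410)² = -75*1/218 - 1*168100 = -75/218 - 168100 = -36645875/218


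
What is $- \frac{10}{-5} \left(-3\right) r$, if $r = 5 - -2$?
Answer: $-42$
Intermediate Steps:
$r = 7$ ($r = 5 + 2 = 7$)
$- \frac{10}{-5} \left(-3\right) r = - \frac{10}{-5} \left(-3\right) 7 = \left(-10\right) \left(- \frac{1}{5}\right) \left(-3\right) 7 = 2 \left(-3\right) 7 = \left(-6\right) 7 = -42$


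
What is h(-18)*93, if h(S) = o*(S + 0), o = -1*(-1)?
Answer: -1674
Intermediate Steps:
o = 1
h(S) = S (h(S) = 1*(S + 0) = 1*S = S)
h(-18)*93 = -18*93 = -1674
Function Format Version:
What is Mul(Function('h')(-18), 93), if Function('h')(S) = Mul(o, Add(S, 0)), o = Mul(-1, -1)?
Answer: -1674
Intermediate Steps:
o = 1
Function('h')(S) = S (Function('h')(S) = Mul(1, Add(S, 0)) = Mul(1, S) = S)
Mul(Function('h')(-18), 93) = Mul(-18, 93) = -1674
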